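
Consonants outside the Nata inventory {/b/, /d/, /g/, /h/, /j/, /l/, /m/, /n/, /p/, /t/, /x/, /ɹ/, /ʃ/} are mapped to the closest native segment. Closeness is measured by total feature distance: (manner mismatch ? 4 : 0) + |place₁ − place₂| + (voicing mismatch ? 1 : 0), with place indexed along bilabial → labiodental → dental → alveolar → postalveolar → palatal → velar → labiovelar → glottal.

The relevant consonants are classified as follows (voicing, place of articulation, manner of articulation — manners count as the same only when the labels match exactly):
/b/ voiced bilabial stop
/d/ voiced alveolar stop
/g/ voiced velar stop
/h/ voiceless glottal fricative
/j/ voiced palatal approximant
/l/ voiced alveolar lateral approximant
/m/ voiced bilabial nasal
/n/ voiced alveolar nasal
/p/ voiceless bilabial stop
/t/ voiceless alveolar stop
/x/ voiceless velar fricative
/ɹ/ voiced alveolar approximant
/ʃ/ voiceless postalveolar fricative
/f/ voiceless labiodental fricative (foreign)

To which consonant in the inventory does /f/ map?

ʃ

/ʃ/ is closest: same manner (fricative), place distance 3 (labiodental→postalveolar), same voicing; total 3. Next closest is /p/ at distance 5.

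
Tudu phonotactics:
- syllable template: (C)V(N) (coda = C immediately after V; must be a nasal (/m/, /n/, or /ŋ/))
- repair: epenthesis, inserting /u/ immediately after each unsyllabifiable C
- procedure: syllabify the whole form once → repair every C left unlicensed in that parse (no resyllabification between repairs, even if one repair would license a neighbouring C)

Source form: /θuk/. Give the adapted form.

θuku

Under (C)V(N), the unsyllabifiable consonants are /k/ (only a nasal (/m/, /n/, or /ŋ/) is licensed in coda position; onsets are limited to one consonant).
Inserting the epenthetic vowel yields /k/ → /ku/.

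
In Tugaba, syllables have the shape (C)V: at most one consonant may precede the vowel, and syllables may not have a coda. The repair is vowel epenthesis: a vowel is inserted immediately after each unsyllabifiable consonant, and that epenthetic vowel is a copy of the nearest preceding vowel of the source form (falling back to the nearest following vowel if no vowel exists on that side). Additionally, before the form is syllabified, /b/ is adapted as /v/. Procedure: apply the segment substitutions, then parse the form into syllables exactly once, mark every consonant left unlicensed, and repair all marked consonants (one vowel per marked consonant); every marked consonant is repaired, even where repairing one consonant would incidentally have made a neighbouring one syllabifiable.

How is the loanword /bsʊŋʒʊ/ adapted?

Substitution: /b/ → /v/, giving /vsʊŋʒʊ/.
The consonants /v/, /ŋ/ cannot be parsed into a legal (C)V syllable (no codas are permitted; onsets are limited to one consonant).
Each unlicensed consonant becomes the onset of a new syllable: /v/ → /vʊ/, /ŋ/ → /ŋʊ/.

vʊsʊŋʊʒʊ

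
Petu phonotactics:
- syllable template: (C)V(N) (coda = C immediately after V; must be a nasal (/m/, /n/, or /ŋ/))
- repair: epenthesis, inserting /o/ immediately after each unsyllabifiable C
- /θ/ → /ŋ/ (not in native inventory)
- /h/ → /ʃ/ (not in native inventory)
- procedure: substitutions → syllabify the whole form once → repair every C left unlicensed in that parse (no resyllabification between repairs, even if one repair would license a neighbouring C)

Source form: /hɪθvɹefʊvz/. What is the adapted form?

Substitution: /h/ → /ʃ/, /θ/ → /ŋ/, giving /ʃɪŋvɹefʊvz/.
Under (C)V(N), the unsyllabifiable consonants are /v/, /v/, /z/ (only a nasal (/m/, /n/, or /ŋ/) is licensed in coda position; onsets are limited to one consonant).
Epenthesis after each stranded consonant: /v/ → /vo/, /v/ → /vo/, /z/ → /zo/.

ʃɪŋvoɹefʊvozo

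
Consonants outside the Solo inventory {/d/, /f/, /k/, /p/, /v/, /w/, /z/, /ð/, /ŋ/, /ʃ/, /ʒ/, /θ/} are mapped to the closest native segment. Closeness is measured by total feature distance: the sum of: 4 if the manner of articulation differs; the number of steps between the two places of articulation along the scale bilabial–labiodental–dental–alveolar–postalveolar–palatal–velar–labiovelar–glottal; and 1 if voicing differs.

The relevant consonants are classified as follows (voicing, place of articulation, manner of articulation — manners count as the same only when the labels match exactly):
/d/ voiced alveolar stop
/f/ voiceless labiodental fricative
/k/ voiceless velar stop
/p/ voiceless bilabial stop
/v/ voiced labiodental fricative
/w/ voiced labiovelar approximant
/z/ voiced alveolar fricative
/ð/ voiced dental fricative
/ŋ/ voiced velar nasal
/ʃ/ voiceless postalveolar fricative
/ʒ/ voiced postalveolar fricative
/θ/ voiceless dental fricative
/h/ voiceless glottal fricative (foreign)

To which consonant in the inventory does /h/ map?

ʃ

/ʃ/ is closest: same manner (fricative), place distance 4 (glottal→postalveolar), same voicing; total 4. Next closest is /ʒ/ at distance 5.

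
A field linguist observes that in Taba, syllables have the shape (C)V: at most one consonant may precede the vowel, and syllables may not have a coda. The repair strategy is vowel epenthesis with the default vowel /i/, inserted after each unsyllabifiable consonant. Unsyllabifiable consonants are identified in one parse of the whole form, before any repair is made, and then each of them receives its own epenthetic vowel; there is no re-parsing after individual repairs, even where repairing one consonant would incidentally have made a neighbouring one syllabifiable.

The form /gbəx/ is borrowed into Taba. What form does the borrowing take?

gibəxi

Under (C)V, the unsyllabifiable consonants are /g/, /x/ (no codas are permitted; onsets are limited to one consonant).
Each unlicensed consonant becomes the onset of a new syllable: /g/ → /gi/, /x/ → /xi/.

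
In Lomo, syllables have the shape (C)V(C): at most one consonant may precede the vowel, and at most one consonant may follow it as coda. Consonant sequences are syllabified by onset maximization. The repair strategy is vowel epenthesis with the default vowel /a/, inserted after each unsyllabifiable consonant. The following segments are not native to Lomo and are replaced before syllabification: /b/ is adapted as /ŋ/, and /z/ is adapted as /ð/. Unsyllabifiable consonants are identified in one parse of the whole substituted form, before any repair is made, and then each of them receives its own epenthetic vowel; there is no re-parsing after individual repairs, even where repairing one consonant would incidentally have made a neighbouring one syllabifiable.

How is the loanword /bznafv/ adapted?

ŋaðanafva

Substitution: /b/ → /ŋ/, /z/ → /ð/, giving /ŋðnafv/.
Under (C)V(C), the unsyllabifiable consonants are /ŋ/, /ð/, /v/ (at most one coda consonant is licensed; onsets are limited to one consonant).
Inserting the epenthetic vowel yields /ŋ/ → /ŋa/, /ð/ → /ða/, /v/ → /va/.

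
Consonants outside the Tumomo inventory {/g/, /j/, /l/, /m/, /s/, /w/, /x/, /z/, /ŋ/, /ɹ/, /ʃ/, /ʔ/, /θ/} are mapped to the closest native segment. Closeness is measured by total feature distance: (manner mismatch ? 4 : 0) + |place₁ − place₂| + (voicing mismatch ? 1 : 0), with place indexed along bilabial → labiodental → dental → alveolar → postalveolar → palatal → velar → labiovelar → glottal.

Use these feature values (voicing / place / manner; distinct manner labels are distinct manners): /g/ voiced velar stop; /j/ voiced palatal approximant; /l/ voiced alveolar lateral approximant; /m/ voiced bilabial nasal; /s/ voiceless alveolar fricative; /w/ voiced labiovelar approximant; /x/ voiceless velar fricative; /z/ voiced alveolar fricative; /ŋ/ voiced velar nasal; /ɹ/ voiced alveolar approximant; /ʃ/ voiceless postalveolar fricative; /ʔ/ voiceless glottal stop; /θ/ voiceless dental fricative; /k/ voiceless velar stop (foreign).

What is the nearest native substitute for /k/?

g

/g/ is closest: same manner (stop), place distance 0 (velar→velar), voicing differs (+1); total 1. Next closest is /ʔ/ at distance 2.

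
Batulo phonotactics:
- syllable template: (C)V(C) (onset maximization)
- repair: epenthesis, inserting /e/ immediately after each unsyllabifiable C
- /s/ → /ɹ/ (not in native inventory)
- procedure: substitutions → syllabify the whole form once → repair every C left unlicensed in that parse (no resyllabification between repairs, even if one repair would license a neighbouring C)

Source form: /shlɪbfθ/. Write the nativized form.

Substitution: /s/ → /ɹ/, giving /ɹhlɪbfθ/.
Under (C)V(C), the unsyllabifiable consonants are /ɹ/, /h/, /f/, /θ/ (at most one coda consonant is licensed; onsets are limited to one consonant).
Inserting the epenthetic vowel yields /ɹ/ → /ɹe/, /h/ → /he/, /f/ → /fe/, /θ/ → /θe/.

ɹehelɪbfeθe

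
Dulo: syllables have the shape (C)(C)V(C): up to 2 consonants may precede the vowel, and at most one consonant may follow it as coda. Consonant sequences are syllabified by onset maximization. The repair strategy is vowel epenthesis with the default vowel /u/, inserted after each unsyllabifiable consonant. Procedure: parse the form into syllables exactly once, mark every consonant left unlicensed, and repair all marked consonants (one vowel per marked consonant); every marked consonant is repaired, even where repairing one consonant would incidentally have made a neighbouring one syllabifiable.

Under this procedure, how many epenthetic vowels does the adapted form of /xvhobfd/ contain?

3

The unsyllabifiable consonants are /x/, /f/, /d/; each receives one epenthetic vowel.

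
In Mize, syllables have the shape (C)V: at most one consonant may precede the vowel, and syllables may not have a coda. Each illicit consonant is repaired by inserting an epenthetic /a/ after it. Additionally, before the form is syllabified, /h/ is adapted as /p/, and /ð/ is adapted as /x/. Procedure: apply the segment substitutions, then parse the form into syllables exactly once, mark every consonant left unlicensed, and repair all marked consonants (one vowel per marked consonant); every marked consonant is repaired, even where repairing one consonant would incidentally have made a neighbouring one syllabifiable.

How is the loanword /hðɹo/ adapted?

paxaɹo

Substitution: /h/ → /p/, /ð/ → /x/, giving /pxɹo/.
Syllabifying with onset maximization leaves /p/, /x/ stranded (no codas are permitted; onsets are limited to one consonant).
Inserting the epenthetic vowel yields /p/ → /pa/, /x/ → /xa/.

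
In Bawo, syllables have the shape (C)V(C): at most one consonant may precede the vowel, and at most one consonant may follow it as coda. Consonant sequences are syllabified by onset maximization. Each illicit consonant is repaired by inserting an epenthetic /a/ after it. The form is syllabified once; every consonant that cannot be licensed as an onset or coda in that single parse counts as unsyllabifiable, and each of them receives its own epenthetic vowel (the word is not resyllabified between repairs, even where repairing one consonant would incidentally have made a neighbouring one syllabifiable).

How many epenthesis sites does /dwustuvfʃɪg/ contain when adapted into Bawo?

2

The unsyllabifiable consonants are /d/, /f/; each receives one epenthetic vowel.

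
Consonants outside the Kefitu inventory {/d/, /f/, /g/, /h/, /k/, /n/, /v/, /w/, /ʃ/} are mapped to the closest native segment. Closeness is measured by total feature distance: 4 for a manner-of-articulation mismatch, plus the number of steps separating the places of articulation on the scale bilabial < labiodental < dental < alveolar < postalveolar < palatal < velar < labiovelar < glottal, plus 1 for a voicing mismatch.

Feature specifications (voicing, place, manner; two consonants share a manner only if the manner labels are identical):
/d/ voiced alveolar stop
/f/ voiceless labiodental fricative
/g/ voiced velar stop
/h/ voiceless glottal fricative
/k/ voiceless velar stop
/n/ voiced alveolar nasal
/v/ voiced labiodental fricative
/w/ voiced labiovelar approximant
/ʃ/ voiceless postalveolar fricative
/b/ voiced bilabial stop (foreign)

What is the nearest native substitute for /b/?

d

/d/ is closest: same manner (stop), place distance 3 (bilabial→alveolar), same voicing; total 3. Next closest is /v/ at distance 5.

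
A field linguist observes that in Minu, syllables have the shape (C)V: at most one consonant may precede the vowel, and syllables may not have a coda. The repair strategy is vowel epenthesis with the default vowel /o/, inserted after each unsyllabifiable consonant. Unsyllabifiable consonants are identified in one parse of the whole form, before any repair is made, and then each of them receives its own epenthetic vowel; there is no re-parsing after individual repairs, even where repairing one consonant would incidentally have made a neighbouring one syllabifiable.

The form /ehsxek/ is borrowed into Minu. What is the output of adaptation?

The consonants /h/, /s/, /k/ cannot be parsed into a legal (C)V syllable (no codas are permitted; onsets are limited to one consonant).
Inserting the epenthetic vowel yields /h/ → /ho/, /s/ → /so/, /k/ → /ko/.

ehosoxeko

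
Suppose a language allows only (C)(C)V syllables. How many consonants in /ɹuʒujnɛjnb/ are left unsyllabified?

3

The consonants /j/, /n/, /b/ cannot be parsed into a legal (C)(C)V syllable (no codas are permitted; onsets may contain at most 2 consonants).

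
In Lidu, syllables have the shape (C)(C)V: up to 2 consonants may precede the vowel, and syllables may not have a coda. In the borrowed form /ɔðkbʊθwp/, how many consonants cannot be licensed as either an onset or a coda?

4

Under (C)(C)V, the unsyllabifiable consonants are /ð/, /θ/, /w/, /p/ (no codas are permitted; onsets may contain at most 2 consonants).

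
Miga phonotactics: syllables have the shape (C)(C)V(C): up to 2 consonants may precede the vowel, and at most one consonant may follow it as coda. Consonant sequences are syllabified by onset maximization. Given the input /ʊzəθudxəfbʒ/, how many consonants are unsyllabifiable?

2

Syllabifying with onset maximization leaves /b/, /ʒ/ stranded (at most one coda consonant is licensed; onsets may contain at most 2 consonants).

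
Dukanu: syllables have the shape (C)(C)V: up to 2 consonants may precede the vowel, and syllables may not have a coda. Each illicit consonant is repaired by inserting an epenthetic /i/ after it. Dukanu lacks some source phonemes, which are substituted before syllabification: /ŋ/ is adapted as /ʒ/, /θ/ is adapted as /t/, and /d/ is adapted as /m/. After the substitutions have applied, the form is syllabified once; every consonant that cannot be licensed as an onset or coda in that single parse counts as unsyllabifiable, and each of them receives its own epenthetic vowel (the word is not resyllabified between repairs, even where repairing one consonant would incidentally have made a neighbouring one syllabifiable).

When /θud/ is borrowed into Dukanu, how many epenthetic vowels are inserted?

After substitution the input is /tum/.
The unsyllabifiable consonants are /m/; each receives one epenthetic vowel.

1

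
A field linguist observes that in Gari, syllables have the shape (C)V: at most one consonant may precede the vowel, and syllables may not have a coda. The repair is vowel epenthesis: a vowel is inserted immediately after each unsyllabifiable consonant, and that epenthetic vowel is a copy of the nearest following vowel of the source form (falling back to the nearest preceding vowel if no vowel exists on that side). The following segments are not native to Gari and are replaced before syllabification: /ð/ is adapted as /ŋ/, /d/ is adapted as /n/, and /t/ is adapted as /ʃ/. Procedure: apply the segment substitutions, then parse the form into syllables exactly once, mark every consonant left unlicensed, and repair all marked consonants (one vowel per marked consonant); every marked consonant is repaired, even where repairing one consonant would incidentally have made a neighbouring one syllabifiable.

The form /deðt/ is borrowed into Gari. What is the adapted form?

Substitution: /d/ → /n/, /ð/ → /ŋ/, /t/ → /ʃ/, giving /neŋʃ/.
The consonants /ŋ/, /ʃ/ cannot be parsed into a legal (C)V syllable (no codas are permitted; onsets are limited to one consonant).
Epenthesis after each stranded consonant: /ŋ/ → /ŋe/, /ʃ/ → /ʃe/.

neŋeʃe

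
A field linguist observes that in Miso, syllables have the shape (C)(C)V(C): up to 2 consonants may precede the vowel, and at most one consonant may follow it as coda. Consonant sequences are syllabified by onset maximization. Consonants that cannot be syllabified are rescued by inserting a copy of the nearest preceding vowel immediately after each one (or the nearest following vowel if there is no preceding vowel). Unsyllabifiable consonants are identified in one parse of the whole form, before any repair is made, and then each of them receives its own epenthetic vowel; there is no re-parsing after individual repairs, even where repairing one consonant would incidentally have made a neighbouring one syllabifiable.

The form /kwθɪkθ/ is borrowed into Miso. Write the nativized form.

The consonants /k/, /θ/ cannot be parsed into a legal (C)(C)V(C) syllable (at most one coda consonant is licensed; onsets may contain at most 2 consonants).
Each unlicensed consonant becomes the onset of a new syllable: /k/ → /kɪ/, /θ/ → /θɪ/.

kɪwθɪkθɪ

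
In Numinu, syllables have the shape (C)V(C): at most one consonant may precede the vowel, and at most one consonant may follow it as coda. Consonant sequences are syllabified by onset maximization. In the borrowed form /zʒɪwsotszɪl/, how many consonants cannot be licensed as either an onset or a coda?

2

Syllabifying with onset maximization leaves /z/, /s/ stranded (at most one coda consonant is licensed; onsets are limited to one consonant).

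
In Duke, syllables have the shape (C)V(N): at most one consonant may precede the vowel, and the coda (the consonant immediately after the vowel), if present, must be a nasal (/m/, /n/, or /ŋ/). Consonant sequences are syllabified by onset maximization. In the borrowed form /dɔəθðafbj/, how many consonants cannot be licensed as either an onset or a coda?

Under (C)V(N), the unsyllabifiable consonants are /θ/, /f/, /b/, /j/ (only a nasal (/m/, /n/, or /ŋ/) is licensed in coda position; onsets are limited to one consonant).

4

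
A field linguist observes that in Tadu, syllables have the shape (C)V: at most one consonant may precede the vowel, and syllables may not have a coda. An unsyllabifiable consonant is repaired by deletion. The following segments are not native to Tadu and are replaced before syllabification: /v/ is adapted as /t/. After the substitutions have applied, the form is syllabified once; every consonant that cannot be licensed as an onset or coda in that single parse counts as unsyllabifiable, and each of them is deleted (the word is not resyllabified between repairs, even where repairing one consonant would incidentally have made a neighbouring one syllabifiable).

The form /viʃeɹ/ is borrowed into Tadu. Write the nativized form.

Substitution: /v/ → /t/, giving /tiʃeɹ/.
Syllabifying with onset maximization leaves /ɹ/ stranded (no codas are permitted; onsets are limited to one consonant).
Deleting the stranded consonants removes /ɹ/.

tiʃe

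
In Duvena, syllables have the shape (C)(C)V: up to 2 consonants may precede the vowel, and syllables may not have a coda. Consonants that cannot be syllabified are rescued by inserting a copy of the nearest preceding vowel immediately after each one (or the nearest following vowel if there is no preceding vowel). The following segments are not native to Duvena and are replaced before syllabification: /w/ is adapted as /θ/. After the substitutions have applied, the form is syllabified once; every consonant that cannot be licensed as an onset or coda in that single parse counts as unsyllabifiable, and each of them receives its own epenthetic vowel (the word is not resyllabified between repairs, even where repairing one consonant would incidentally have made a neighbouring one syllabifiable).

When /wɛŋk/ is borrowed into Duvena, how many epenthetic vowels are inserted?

2

After substitution the input is /θɛŋk/.
The unsyllabifiable consonants are /ŋ/, /k/; each receives one epenthetic vowel.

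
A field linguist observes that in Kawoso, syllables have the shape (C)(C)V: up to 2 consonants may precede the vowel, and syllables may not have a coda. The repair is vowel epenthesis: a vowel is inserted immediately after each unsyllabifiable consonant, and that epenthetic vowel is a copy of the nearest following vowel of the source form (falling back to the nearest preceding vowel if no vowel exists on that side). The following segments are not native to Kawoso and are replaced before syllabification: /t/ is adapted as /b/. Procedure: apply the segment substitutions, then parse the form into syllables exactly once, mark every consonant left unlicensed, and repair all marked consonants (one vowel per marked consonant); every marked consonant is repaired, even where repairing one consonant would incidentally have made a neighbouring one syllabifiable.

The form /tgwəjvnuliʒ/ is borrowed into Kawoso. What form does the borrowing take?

Substitution: /t/ → /b/, giving /bgwəjvnuliʒ/.
The consonants /b/, /j/, /ʒ/ cannot be parsed into a legal (C)(C)V syllable (no codas are permitted; onsets may contain at most 2 consonants).
Inserting the epenthetic vowel yields /b/ → /bə/, /j/ → /ju/, /ʒ/ → /ʒi/.

bəgwəjuvnuliʒi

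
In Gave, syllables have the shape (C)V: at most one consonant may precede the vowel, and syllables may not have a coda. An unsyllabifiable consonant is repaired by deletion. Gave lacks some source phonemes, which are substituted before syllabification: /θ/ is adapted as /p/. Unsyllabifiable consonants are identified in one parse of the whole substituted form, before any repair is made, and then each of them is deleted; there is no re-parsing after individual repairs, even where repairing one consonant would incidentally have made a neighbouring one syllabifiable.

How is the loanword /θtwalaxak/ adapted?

Substitution: /θ/ → /p/, giving /ptwalaxak/.
Syllabifying with onset maximization leaves /p/, /t/, /k/ stranded (no codas are permitted; onsets are limited to one consonant).
Each unlicensed consonant is deleted: /p/, /t/, /k/.

walaxa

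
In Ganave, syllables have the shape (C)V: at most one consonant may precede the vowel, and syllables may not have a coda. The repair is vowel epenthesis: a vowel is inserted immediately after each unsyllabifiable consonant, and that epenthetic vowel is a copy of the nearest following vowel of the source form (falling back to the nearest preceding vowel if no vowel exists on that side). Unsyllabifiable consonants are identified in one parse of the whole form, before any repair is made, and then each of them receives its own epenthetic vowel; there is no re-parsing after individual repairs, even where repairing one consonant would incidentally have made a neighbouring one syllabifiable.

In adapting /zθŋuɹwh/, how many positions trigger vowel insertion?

5

The unsyllabifiable consonants are /z/, /θ/, /ɹ/, /w/, /h/; each receives one epenthetic vowel.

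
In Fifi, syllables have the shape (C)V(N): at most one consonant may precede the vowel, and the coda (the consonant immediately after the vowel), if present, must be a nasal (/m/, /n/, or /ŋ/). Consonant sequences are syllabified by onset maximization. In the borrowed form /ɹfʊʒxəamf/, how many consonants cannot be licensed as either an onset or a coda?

Syllabifying with onset maximization leaves /ɹ/, /ʒ/, /f/ stranded (only a nasal (/m/, /n/, or /ŋ/) is licensed in coda position; onsets are limited to one consonant).

3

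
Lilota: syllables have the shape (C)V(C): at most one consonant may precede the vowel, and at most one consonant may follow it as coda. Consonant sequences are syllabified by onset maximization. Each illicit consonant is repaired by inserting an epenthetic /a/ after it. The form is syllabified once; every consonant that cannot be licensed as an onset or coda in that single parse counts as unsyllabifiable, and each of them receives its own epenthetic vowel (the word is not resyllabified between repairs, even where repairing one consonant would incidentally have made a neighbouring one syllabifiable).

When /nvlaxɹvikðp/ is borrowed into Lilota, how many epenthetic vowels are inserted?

5

The unsyllabifiable consonants are /n/, /v/, /ɹ/, /ð/, /p/; each receives one epenthetic vowel.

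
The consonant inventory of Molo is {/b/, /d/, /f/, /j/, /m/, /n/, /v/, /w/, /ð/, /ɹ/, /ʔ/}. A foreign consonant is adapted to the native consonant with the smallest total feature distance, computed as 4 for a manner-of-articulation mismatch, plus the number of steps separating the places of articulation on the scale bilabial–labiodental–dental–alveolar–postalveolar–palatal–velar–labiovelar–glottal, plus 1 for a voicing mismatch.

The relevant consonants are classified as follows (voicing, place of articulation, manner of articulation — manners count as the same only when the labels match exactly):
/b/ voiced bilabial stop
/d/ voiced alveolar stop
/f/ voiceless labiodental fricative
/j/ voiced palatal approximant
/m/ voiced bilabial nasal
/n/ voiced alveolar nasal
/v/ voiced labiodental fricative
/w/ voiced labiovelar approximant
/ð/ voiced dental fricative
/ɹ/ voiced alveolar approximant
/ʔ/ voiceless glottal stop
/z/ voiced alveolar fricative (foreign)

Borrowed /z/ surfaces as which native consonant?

ð

/ð/ is closest: same manner (fricative), place distance 1 (alveolar→dental), same voicing; total 1. Next closest is /v/ at distance 2.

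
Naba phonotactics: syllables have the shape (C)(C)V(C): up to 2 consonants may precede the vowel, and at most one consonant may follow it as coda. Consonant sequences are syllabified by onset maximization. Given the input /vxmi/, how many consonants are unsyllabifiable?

1

Under (C)(C)V(C), the unsyllabifiable consonants are /v/ (at most one coda consonant is licensed; onsets may contain at most 2 consonants).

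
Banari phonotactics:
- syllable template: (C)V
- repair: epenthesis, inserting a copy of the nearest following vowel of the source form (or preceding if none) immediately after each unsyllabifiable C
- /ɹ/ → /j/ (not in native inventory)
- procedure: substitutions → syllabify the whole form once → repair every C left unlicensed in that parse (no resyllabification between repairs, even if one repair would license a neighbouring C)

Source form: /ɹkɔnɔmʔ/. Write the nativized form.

jɔkɔnɔmɔʔɔ

Substitution: /ɹ/ → /j/, giving /jkɔnɔmʔ/.
The consonants /j/, /m/, /ʔ/ cannot be parsed into a legal (C)V syllable (no codas are permitted; onsets are limited to one consonant).
Each unlicensed consonant becomes the onset of a new syllable: /j/ → /jɔ/, /m/ → /mɔ/, /ʔ/ → /ʔɔ/.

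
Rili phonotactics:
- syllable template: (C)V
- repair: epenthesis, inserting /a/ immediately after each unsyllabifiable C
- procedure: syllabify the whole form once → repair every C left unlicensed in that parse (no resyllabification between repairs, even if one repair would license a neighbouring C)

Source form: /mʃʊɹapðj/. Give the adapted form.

Syllabifying with onset maximization leaves /m/, /p/, /ð/, /j/ stranded (no codas are permitted; onsets are limited to one consonant).
Epenthesis after each stranded consonant: /m/ → /ma/, /p/ → /pa/, /ð/ → /ða/, /j/ → /ja/.

maʃʊɹapaðaja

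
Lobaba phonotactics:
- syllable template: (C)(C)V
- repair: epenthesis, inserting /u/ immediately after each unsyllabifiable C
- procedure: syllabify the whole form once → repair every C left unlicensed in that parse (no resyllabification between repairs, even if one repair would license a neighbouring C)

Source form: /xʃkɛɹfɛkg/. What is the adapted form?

xuʃkɛɹfɛkugu

Syllabifying with onset maximization leaves /x/, /k/, /g/ stranded (no codas are permitted; onsets may contain at most 2 consonants).
Inserting the epenthetic vowel yields /x/ → /xu/, /k/ → /ku/, /g/ → /gu/.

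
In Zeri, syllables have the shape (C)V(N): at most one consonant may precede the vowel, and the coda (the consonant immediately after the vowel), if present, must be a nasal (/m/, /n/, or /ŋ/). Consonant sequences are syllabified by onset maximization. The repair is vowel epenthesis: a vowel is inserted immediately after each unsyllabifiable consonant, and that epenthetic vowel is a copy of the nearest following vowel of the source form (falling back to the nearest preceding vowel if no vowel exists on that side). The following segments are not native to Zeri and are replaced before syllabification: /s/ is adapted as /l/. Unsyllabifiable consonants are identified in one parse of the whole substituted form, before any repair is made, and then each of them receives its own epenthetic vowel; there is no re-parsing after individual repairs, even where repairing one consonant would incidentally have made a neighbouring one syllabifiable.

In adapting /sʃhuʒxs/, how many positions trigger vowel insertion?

5

After substitution the input is /lʃhuʒxl/.
The unsyllabifiable consonants are /l/, /ʃ/, /ʒ/, /x/, /l/; each receives one epenthetic vowel.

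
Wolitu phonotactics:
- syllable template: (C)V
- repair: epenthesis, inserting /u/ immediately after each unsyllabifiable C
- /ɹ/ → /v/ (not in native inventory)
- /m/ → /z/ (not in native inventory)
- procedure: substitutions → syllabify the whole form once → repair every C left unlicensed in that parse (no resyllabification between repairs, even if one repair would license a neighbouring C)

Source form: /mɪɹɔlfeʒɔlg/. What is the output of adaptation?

Substitution: /m/ → /z/, /ɹ/ → /v/, giving /zɪvɔlfeʒɔlg/.
Under (C)V, the unsyllabifiable consonants are /l/, /l/, /g/ (no codas are permitted; onsets are limited to one consonant).
Inserting the epenthetic vowel yields /l/ → /lu/, /l/ → /lu/, /g/ → /gu/.

zɪvɔlufeʒɔlugu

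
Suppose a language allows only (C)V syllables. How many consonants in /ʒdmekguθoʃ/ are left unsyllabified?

4

Syllabifying with onset maximization leaves /ʒ/, /d/, /k/, /ʃ/ stranded (no codas are permitted; onsets are limited to one consonant).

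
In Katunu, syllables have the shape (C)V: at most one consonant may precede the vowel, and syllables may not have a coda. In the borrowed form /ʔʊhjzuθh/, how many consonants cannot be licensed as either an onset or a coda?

Under (C)V, the unsyllabifiable consonants are /h/, /j/, /θ/, /h/ (no codas are permitted; onsets are limited to one consonant).

4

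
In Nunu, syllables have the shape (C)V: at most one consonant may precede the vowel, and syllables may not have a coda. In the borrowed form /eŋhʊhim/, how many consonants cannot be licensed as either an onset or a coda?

2

Syllabifying with onset maximization leaves /ŋ/, /m/ stranded (no codas are permitted; onsets are limited to one consonant).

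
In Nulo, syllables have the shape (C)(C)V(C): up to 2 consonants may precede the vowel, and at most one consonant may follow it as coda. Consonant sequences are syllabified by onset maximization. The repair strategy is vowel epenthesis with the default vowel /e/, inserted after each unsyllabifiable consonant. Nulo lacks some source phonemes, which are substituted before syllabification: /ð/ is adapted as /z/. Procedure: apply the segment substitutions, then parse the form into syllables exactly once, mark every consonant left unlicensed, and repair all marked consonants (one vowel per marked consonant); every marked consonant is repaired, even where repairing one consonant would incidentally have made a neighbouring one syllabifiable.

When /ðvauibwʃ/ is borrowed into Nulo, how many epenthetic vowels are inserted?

2

After substitution the input is /zvauibwʃ/.
The unsyllabifiable consonants are /w/, /ʃ/; each receives one epenthetic vowel.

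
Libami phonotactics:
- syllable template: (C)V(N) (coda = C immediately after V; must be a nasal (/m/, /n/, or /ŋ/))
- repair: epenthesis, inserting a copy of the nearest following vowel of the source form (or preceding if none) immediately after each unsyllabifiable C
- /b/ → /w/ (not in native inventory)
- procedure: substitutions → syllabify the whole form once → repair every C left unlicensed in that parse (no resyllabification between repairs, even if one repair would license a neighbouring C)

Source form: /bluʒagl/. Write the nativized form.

Substitution: /b/ → /w/, giving /wluʒagl/.
Under (C)V(N), the unsyllabifiable consonants are /w/, /g/, /l/ (only a nasal (/m/, /n/, or /ŋ/) is licensed in coda position; onsets are limited to one consonant).
Inserting the epenthetic vowel yields /w/ → /wu/, /g/ → /ga/, /l/ → /la/.

wuluʒagala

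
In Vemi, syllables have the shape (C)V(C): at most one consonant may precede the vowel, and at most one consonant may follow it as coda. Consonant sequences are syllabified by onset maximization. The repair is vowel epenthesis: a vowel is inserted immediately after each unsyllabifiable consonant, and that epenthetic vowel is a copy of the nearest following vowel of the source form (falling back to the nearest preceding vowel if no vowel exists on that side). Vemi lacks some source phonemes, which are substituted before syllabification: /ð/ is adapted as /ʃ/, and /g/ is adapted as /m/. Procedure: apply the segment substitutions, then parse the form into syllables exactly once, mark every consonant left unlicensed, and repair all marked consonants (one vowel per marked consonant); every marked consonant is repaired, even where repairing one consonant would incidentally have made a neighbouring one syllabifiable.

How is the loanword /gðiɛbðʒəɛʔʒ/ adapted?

miʃiɛbʃəʒəɛʔʒɛ

Substitution: /g/ → /m/, /ð/ → /ʃ/, giving /mʃiɛbʃʒəɛʔʒ/.
Syllabifying with onset maximization leaves /m/, /ʃ/, /ʒ/ stranded (at most one coda consonant is licensed; onsets are limited to one consonant).
Each unlicensed consonant becomes the onset of a new syllable: /m/ → /mi/, /ʃ/ → /ʃə/, /ʒ/ → /ʒɛ/.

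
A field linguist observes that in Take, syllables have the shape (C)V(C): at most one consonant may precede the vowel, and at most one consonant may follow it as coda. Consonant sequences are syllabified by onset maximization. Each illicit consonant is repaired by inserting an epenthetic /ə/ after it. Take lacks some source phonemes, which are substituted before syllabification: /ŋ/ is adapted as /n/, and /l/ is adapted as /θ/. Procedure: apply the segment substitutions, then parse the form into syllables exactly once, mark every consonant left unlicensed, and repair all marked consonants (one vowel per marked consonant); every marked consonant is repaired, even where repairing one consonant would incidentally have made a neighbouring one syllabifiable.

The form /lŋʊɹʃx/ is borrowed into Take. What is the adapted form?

Substitution: /l/ → /θ/, /ŋ/ → /n/, giving /θnʊɹʃx/.
Under (C)V(C), the unsyllabifiable consonants are /θ/, /ʃ/, /x/ (at most one coda consonant is licensed; onsets are limited to one consonant).
Each unlicensed consonant becomes the onset of a new syllable: /θ/ → /θə/, /ʃ/ → /ʃə/, /x/ → /xə/.

θənʊɹʃəxə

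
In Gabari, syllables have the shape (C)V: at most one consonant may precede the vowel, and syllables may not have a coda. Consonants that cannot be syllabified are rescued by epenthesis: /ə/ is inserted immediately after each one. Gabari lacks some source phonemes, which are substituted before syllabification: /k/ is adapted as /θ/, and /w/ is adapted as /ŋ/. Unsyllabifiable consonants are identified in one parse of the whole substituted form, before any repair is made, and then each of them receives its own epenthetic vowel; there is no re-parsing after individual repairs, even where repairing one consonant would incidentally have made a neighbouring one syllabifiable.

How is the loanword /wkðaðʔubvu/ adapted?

Substitution: /w/ → /ŋ/, /k/ → /θ/, giving /ŋθðaðʔubvu/.
The consonants /ŋ/, /θ/, /ð/, /b/ cannot be parsed into a legal (C)V syllable (no codas are permitted; onsets are limited to one consonant).
Epenthesis after each stranded consonant: /ŋ/ → /ŋə/, /θ/ → /θə/, /ð/ → /ðə/, /b/ → /bə/.

ŋəθəðaðəʔubəvu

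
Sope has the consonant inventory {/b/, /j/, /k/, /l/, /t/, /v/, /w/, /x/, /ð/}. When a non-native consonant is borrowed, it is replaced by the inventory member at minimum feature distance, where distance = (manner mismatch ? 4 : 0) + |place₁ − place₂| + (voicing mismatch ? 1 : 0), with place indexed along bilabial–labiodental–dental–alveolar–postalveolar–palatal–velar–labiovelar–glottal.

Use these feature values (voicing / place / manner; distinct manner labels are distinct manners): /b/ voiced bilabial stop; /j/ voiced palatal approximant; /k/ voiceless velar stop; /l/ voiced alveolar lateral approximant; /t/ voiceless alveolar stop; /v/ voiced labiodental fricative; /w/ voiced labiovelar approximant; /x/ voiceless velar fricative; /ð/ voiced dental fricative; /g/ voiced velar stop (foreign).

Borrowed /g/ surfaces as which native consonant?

/k/ is closest: same manner (stop), place distance 0 (velar→velar), voicing differs (+1); total 1. Next closest is /t/ at distance 4.

k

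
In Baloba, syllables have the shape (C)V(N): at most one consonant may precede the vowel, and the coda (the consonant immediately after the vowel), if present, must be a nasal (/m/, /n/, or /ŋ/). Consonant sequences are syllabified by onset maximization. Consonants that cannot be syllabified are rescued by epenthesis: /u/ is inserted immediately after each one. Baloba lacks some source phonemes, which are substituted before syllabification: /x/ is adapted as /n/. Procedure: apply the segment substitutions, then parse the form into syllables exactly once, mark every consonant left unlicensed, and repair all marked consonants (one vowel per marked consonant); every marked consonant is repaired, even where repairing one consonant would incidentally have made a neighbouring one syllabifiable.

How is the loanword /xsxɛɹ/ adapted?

nusunɛɹu

Substitution: /x/ → /n/, giving /nsnɛɹ/.
The consonants /n/, /s/, /ɹ/ cannot be parsed into a legal (C)V(N) syllable (only a nasal (/m/, /n/, or /ŋ/) is licensed in coda position; onsets are limited to one consonant).
Each unlicensed consonant becomes the onset of a new syllable: /n/ → /nu/, /s/ → /su/, /ɹ/ → /ɹu/.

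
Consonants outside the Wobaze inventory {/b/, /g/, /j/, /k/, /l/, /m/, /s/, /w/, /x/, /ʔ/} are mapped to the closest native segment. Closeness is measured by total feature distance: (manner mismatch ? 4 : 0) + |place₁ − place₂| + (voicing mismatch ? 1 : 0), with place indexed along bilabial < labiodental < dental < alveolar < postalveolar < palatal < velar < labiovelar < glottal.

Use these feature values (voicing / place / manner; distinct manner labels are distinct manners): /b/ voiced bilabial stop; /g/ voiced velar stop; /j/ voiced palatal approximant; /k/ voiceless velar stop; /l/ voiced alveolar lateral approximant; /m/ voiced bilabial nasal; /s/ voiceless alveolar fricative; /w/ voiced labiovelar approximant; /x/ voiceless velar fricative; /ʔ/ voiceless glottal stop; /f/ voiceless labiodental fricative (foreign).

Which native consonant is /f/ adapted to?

s

/s/ is closest: same manner (fricative), place distance 2 (labiodental→alveolar), same voicing; total 2. Next closest is /x/ at distance 5.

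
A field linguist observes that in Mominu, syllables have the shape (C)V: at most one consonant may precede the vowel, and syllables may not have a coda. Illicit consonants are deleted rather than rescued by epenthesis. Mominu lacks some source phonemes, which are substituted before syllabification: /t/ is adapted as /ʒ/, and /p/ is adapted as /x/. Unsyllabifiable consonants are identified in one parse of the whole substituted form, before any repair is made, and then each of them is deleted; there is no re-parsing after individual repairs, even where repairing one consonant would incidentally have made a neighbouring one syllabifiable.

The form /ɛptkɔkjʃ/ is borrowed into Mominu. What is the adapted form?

ɛkɔ

Substitution: /p/ → /x/, /t/ → /ʒ/, giving /ɛxʒkɔkjʃ/.
Under (C)V, the unsyllabifiable consonants are /x/, /ʒ/, /k/, /j/, /ʃ/ (no codas are permitted; onsets are limited to one consonant).
Deleting the stranded consonants removes /x/, /ʒ/, /k/, /j/, /ʃ/.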